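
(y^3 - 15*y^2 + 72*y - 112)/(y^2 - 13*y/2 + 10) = 2*(y^2 - 11*y + 28)/(2*y - 5)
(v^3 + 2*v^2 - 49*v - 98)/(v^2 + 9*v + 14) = v - 7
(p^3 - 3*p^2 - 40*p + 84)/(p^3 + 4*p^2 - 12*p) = (p - 7)/p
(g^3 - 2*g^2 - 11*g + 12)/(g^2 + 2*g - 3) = g - 4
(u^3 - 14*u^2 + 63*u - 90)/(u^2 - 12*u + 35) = (u^2 - 9*u + 18)/(u - 7)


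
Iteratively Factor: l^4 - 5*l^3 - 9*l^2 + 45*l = (l - 3)*(l^3 - 2*l^2 - 15*l) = (l - 5)*(l - 3)*(l^2 + 3*l) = l*(l - 5)*(l - 3)*(l + 3)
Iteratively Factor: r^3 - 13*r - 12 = (r + 1)*(r^2 - r - 12) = (r - 4)*(r + 1)*(r + 3)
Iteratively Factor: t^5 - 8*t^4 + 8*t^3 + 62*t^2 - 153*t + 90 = (t - 2)*(t^4 - 6*t^3 - 4*t^2 + 54*t - 45) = (t - 5)*(t - 2)*(t^3 - t^2 - 9*t + 9) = (t - 5)*(t - 2)*(t + 3)*(t^2 - 4*t + 3) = (t - 5)*(t - 2)*(t - 1)*(t + 3)*(t - 3)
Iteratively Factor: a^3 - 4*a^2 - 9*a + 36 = (a - 3)*(a^2 - a - 12) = (a - 4)*(a - 3)*(a + 3)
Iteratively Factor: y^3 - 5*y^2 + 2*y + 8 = (y + 1)*(y^2 - 6*y + 8) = (y - 2)*(y + 1)*(y - 4)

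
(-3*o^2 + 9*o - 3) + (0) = -3*o^2 + 9*o - 3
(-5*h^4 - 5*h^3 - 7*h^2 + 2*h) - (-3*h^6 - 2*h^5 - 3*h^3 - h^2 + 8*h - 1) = 3*h^6 + 2*h^5 - 5*h^4 - 2*h^3 - 6*h^2 - 6*h + 1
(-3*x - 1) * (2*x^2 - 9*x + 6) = -6*x^3 + 25*x^2 - 9*x - 6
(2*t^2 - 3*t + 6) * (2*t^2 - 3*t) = 4*t^4 - 12*t^3 + 21*t^2 - 18*t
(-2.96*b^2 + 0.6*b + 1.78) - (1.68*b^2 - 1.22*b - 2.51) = -4.64*b^2 + 1.82*b + 4.29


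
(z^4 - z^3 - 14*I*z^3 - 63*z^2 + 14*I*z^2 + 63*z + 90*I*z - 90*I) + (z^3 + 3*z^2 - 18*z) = z^4 - 14*I*z^3 - 60*z^2 + 14*I*z^2 + 45*z + 90*I*z - 90*I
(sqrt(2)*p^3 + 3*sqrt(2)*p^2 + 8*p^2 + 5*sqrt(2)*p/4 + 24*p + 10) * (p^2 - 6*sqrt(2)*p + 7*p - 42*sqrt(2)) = sqrt(2)*p^5 - 4*p^4 + 10*sqrt(2)*p^4 - 40*p^3 - 103*sqrt(2)*p^3/4 - 1885*sqrt(2)*p^2/4 - 89*p^2 - 1068*sqrt(2)*p - 35*p - 420*sqrt(2)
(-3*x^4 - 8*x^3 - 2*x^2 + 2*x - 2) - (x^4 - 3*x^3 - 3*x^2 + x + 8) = -4*x^4 - 5*x^3 + x^2 + x - 10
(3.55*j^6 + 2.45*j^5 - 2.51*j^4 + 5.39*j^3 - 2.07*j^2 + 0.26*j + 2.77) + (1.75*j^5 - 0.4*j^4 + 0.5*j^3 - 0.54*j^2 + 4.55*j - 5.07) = 3.55*j^6 + 4.2*j^5 - 2.91*j^4 + 5.89*j^3 - 2.61*j^2 + 4.81*j - 2.3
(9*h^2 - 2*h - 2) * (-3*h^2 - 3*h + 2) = -27*h^4 - 21*h^3 + 30*h^2 + 2*h - 4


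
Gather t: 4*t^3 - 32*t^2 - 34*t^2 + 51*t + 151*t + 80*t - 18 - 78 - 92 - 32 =4*t^3 - 66*t^2 + 282*t - 220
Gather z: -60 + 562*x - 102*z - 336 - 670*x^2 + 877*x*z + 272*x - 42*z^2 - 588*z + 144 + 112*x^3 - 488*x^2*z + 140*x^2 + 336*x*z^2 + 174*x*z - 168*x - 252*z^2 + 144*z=112*x^3 - 530*x^2 + 666*x + z^2*(336*x - 294) + z*(-488*x^2 + 1051*x - 546) - 252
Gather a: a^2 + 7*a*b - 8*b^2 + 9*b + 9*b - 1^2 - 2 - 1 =a^2 + 7*a*b - 8*b^2 + 18*b - 4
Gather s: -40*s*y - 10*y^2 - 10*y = -40*s*y - 10*y^2 - 10*y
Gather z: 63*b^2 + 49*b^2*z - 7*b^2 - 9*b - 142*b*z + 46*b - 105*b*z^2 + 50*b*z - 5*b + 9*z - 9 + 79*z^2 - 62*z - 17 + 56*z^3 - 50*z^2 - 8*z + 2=56*b^2 + 32*b + 56*z^3 + z^2*(29 - 105*b) + z*(49*b^2 - 92*b - 61) - 24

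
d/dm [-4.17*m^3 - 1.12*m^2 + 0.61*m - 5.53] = -12.51*m^2 - 2.24*m + 0.61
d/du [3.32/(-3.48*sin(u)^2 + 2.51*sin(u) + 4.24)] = (23.1072*sin(u) - 8.3332)*cos(u)/(-3.48*sin(u)^2 + 2.51*sin(u) + 4.24)^2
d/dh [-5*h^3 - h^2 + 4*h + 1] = -15*h^2 - 2*h + 4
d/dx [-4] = 0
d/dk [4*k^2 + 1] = 8*k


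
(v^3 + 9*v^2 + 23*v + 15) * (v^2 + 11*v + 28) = v^5 + 20*v^4 + 150*v^3 + 520*v^2 + 809*v + 420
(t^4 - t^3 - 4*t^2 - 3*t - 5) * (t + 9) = t^5 + 8*t^4 - 13*t^3 - 39*t^2 - 32*t - 45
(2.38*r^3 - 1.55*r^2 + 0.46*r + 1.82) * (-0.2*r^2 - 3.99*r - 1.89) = -0.476*r^5 - 9.1862*r^4 + 1.5943*r^3 + 0.7301*r^2 - 8.1312*r - 3.4398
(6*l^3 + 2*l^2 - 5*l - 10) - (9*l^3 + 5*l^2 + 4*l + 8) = -3*l^3 - 3*l^2 - 9*l - 18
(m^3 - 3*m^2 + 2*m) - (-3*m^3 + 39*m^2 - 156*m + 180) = 4*m^3 - 42*m^2 + 158*m - 180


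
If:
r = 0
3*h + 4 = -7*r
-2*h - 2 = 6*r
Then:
No Solution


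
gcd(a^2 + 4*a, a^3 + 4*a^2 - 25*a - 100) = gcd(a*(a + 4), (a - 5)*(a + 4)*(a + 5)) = a + 4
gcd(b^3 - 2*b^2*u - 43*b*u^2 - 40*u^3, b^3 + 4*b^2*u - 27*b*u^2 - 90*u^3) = 1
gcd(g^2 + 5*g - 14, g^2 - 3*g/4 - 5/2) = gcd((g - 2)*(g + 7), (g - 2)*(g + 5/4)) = g - 2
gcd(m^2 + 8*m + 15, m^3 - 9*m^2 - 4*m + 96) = m + 3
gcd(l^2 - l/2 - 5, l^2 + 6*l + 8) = l + 2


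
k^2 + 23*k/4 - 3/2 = (k - 1/4)*(k + 6)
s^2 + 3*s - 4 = (s - 1)*(s + 4)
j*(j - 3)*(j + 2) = j^3 - j^2 - 6*j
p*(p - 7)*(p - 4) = p^3 - 11*p^2 + 28*p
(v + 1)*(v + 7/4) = v^2 + 11*v/4 + 7/4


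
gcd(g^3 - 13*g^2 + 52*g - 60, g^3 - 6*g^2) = g - 6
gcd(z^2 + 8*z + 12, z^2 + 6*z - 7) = 1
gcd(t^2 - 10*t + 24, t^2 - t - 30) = t - 6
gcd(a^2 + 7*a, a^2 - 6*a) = a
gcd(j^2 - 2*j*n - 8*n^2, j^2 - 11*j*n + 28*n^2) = j - 4*n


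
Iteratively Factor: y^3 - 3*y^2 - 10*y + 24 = (y - 2)*(y^2 - y - 12) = (y - 2)*(y + 3)*(y - 4)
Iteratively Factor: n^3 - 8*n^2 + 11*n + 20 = (n - 4)*(n^2 - 4*n - 5) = (n - 4)*(n + 1)*(n - 5)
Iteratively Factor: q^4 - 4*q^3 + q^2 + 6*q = (q - 3)*(q^3 - q^2 - 2*q) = (q - 3)*(q + 1)*(q^2 - 2*q) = q*(q - 3)*(q + 1)*(q - 2)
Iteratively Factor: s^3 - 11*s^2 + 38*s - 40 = (s - 4)*(s^2 - 7*s + 10) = (s - 5)*(s - 4)*(s - 2)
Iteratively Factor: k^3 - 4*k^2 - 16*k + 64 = (k - 4)*(k^2 - 16) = (k - 4)^2*(k + 4)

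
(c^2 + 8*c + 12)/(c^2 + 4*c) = (c^2 + 8*c + 12)/(c*(c + 4))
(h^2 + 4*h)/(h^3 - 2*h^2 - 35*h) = (h + 4)/(h^2 - 2*h - 35)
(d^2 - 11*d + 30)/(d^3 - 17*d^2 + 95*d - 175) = (d - 6)/(d^2 - 12*d + 35)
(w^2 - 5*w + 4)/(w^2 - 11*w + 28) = (w - 1)/(w - 7)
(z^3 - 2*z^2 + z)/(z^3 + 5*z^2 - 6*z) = (z - 1)/(z + 6)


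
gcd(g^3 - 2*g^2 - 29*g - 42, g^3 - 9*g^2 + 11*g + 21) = g - 7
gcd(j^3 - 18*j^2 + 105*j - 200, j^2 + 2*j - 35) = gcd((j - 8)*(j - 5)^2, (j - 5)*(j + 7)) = j - 5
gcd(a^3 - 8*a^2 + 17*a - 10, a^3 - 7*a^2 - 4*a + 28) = a - 2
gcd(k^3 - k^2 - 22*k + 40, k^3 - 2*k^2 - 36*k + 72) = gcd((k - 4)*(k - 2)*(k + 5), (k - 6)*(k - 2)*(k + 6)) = k - 2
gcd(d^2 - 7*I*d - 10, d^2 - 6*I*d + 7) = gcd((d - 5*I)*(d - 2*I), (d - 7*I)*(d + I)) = 1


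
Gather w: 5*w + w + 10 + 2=6*w + 12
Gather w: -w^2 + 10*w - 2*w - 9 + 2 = -w^2 + 8*w - 7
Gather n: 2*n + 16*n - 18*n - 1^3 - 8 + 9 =0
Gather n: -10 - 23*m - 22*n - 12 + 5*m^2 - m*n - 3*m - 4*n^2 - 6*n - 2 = 5*m^2 - 26*m - 4*n^2 + n*(-m - 28) - 24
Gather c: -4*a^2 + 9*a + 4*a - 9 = -4*a^2 + 13*a - 9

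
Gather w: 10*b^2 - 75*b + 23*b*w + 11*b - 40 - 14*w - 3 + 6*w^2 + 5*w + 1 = 10*b^2 - 64*b + 6*w^2 + w*(23*b - 9) - 42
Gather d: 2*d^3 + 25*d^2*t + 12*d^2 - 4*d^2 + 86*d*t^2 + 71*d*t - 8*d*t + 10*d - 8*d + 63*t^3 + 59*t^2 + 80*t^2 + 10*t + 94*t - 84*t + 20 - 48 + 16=2*d^3 + d^2*(25*t + 8) + d*(86*t^2 + 63*t + 2) + 63*t^3 + 139*t^2 + 20*t - 12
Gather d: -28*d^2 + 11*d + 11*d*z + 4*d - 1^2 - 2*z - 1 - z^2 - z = -28*d^2 + d*(11*z + 15) - z^2 - 3*z - 2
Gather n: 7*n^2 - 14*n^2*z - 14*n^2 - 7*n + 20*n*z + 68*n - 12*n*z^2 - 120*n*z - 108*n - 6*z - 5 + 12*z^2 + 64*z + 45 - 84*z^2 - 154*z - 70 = n^2*(-14*z - 7) + n*(-12*z^2 - 100*z - 47) - 72*z^2 - 96*z - 30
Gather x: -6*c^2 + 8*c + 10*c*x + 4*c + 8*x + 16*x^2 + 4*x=-6*c^2 + 12*c + 16*x^2 + x*(10*c + 12)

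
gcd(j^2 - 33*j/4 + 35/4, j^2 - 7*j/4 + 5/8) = j - 5/4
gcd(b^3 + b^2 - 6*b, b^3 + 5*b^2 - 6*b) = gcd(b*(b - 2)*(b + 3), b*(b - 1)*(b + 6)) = b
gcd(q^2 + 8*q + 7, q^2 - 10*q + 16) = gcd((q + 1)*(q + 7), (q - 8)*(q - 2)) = 1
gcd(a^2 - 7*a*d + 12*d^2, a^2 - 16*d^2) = a - 4*d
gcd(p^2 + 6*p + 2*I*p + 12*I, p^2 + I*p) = 1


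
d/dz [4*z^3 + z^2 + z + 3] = 12*z^2 + 2*z + 1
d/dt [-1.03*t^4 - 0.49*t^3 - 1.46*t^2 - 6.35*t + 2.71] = -4.12*t^3 - 1.47*t^2 - 2.92*t - 6.35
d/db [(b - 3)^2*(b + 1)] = (b - 3)*(3*b - 1)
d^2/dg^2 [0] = 0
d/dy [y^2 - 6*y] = 2*y - 6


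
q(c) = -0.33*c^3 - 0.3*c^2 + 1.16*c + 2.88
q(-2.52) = 3.33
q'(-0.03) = 1.18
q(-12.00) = 516.00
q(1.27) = 3.19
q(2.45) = -0.93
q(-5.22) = 35.59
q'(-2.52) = -3.61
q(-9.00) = 208.71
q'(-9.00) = -73.63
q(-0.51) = 2.25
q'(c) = -0.99*c^2 - 0.6*c + 1.16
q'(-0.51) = 1.21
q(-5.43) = 40.57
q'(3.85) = -15.82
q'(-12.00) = -134.20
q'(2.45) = -6.25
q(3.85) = -15.93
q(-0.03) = 2.84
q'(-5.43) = -24.77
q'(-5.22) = -22.68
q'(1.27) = -1.20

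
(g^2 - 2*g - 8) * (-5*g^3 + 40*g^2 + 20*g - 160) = -5*g^5 + 50*g^4 - 20*g^3 - 520*g^2 + 160*g + 1280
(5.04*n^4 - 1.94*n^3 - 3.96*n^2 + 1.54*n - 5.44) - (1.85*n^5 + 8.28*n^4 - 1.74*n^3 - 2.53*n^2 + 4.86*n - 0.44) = -1.85*n^5 - 3.24*n^4 - 0.2*n^3 - 1.43*n^2 - 3.32*n - 5.0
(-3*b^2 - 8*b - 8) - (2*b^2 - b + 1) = -5*b^2 - 7*b - 9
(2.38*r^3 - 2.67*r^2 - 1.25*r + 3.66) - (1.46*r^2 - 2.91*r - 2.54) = 2.38*r^3 - 4.13*r^2 + 1.66*r + 6.2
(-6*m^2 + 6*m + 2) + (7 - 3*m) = -6*m^2 + 3*m + 9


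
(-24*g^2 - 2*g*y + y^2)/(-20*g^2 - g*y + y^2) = (-6*g + y)/(-5*g + y)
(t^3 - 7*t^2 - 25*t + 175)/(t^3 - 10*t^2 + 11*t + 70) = (t + 5)/(t + 2)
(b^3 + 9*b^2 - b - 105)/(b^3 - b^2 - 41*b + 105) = (b + 5)/(b - 5)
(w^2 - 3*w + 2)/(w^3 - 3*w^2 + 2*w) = 1/w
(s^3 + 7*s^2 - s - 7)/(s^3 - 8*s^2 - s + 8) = (s + 7)/(s - 8)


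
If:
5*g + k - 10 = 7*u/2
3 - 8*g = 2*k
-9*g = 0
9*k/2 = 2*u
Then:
No Solution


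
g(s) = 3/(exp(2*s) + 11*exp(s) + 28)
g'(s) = 3*(-2*exp(2*s) - 11*exp(s))/(exp(2*s) + 11*exp(s) + 28)^2 = (-6*exp(s) - 33)*exp(s)/(exp(2*s) + 11*exp(s) + 28)^2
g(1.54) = 0.03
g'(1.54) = -0.03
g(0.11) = 0.07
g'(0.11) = -0.03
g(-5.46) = 0.11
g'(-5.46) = -0.00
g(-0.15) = 0.08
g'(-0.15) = -0.02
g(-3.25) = 0.11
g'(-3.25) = -0.00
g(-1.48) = 0.10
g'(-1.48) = -0.01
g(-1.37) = 0.10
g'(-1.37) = -0.01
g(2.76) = 0.01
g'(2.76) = -0.01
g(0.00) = 0.08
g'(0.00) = -0.02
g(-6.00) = 0.11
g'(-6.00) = 0.00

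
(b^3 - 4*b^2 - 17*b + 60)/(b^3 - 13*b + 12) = (b - 5)/(b - 1)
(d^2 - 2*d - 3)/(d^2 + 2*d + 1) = (d - 3)/(d + 1)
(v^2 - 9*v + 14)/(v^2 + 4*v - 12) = (v - 7)/(v + 6)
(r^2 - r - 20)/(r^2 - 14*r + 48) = (r^2 - r - 20)/(r^2 - 14*r + 48)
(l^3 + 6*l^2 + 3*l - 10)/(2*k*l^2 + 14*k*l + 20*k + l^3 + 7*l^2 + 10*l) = (l - 1)/(2*k + l)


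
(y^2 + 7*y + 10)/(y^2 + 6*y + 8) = (y + 5)/(y + 4)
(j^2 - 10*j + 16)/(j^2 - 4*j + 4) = (j - 8)/(j - 2)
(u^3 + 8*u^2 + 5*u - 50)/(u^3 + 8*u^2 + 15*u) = (u^2 + 3*u - 10)/(u*(u + 3))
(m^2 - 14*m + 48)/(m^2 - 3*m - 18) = (m - 8)/(m + 3)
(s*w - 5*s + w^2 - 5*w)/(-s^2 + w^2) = (5 - w)/(s - w)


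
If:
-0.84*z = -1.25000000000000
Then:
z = 1.49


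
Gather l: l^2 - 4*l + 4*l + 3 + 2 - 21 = l^2 - 16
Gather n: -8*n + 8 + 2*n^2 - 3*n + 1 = 2*n^2 - 11*n + 9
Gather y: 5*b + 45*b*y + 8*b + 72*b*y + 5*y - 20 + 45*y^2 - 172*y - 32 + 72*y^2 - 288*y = 13*b + 117*y^2 + y*(117*b - 455) - 52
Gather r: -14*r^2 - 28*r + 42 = -14*r^2 - 28*r + 42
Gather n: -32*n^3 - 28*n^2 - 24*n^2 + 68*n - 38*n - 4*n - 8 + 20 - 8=-32*n^3 - 52*n^2 + 26*n + 4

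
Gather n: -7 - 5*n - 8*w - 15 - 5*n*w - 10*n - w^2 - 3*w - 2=n*(-5*w - 15) - w^2 - 11*w - 24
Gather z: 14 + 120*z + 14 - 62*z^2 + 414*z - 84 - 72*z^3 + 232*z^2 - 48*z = -72*z^3 + 170*z^2 + 486*z - 56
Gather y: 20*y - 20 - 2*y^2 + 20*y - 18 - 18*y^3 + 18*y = -18*y^3 - 2*y^2 + 58*y - 38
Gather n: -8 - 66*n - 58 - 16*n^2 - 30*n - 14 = -16*n^2 - 96*n - 80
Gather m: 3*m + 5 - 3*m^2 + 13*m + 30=-3*m^2 + 16*m + 35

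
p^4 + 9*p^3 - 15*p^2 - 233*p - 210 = (p - 5)*(p + 1)*(p + 6)*(p + 7)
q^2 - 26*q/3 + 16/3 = (q - 8)*(q - 2/3)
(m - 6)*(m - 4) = m^2 - 10*m + 24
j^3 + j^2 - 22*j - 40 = (j - 5)*(j + 2)*(j + 4)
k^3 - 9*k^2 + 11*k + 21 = (k - 7)*(k - 3)*(k + 1)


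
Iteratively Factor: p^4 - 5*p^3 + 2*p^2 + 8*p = (p)*(p^3 - 5*p^2 + 2*p + 8) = p*(p - 2)*(p^2 - 3*p - 4) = p*(p - 4)*(p - 2)*(p + 1)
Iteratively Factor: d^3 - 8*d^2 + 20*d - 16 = (d - 2)*(d^2 - 6*d + 8) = (d - 2)^2*(d - 4)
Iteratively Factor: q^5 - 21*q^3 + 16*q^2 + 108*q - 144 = (q + 4)*(q^4 - 4*q^3 - 5*q^2 + 36*q - 36) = (q - 2)*(q + 4)*(q^3 - 2*q^2 - 9*q + 18) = (q - 2)^2*(q + 4)*(q^2 - 9) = (q - 2)^2*(q + 3)*(q + 4)*(q - 3)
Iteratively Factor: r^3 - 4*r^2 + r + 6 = (r - 3)*(r^2 - r - 2) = (r - 3)*(r - 2)*(r + 1)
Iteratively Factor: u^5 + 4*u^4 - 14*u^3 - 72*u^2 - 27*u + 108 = (u - 4)*(u^4 + 8*u^3 + 18*u^2 - 27) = (u - 4)*(u + 3)*(u^3 + 5*u^2 + 3*u - 9) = (u - 4)*(u + 3)^2*(u^2 + 2*u - 3) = (u - 4)*(u + 3)^3*(u - 1)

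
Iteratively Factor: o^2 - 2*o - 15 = (o - 5)*(o + 3)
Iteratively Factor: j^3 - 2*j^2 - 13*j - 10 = (j + 1)*(j^2 - 3*j - 10) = (j + 1)*(j + 2)*(j - 5)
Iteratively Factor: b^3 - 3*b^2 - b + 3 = (b - 3)*(b^2 - 1) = (b - 3)*(b - 1)*(b + 1)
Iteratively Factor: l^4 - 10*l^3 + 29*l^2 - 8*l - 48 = (l - 4)*(l^3 - 6*l^2 + 5*l + 12) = (l - 4)*(l + 1)*(l^2 - 7*l + 12) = (l - 4)*(l - 3)*(l + 1)*(l - 4)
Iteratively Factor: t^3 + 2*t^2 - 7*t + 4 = (t - 1)*(t^2 + 3*t - 4) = (t - 1)*(t + 4)*(t - 1)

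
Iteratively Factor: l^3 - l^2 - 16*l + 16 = (l + 4)*(l^2 - 5*l + 4) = (l - 1)*(l + 4)*(l - 4)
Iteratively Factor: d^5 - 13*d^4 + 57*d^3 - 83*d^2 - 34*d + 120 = (d - 5)*(d^4 - 8*d^3 + 17*d^2 + 2*d - 24) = (d - 5)*(d + 1)*(d^3 - 9*d^2 + 26*d - 24) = (d - 5)*(d - 2)*(d + 1)*(d^2 - 7*d + 12) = (d - 5)*(d - 3)*(d - 2)*(d + 1)*(d - 4)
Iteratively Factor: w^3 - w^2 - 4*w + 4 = (w - 1)*(w^2 - 4) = (w - 2)*(w - 1)*(w + 2)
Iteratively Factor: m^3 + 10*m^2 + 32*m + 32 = (m + 2)*(m^2 + 8*m + 16) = (m + 2)*(m + 4)*(m + 4)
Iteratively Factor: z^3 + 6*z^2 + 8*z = (z + 4)*(z^2 + 2*z) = (z + 2)*(z + 4)*(z)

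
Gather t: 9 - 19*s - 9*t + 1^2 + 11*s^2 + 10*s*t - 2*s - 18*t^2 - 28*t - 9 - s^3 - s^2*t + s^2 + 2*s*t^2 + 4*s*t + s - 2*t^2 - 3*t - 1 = -s^3 + 12*s^2 - 20*s + t^2*(2*s - 20) + t*(-s^2 + 14*s - 40)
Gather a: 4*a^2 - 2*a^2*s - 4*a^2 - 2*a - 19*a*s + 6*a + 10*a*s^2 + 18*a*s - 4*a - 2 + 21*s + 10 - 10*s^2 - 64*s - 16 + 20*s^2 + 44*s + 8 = -2*a^2*s + a*(10*s^2 - s) + 10*s^2 + s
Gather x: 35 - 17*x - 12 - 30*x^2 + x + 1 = -30*x^2 - 16*x + 24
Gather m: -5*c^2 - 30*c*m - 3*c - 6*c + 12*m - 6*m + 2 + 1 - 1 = -5*c^2 - 9*c + m*(6 - 30*c) + 2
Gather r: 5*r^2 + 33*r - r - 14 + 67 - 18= 5*r^2 + 32*r + 35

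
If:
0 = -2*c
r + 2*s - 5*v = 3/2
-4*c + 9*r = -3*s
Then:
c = 0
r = -v - 3/10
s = 3*v + 9/10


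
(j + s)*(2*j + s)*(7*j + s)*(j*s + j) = 14*j^4*s + 14*j^4 + 23*j^3*s^2 + 23*j^3*s + 10*j^2*s^3 + 10*j^2*s^2 + j*s^4 + j*s^3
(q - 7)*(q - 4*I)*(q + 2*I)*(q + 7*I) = q^4 - 7*q^3 + 5*I*q^3 + 22*q^2 - 35*I*q^2 - 154*q + 56*I*q - 392*I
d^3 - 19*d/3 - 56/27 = (d - 8/3)*(d + 1/3)*(d + 7/3)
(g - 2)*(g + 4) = g^2 + 2*g - 8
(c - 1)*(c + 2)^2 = c^3 + 3*c^2 - 4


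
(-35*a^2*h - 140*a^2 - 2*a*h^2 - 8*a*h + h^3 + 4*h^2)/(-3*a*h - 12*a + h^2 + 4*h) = (35*a^2 + 2*a*h - h^2)/(3*a - h)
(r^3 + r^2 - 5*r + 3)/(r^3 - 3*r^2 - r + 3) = (r^2 + 2*r - 3)/(r^2 - 2*r - 3)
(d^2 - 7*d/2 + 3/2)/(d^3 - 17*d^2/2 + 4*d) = (d - 3)/(d*(d - 8))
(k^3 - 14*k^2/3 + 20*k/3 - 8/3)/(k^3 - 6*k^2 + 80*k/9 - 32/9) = 3*(k^2 - 4*k + 4)/(3*k^2 - 16*k + 16)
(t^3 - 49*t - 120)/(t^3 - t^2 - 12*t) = (t^2 - 3*t - 40)/(t*(t - 4))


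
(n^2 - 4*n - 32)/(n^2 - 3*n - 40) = (n + 4)/(n + 5)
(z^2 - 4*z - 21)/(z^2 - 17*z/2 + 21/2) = 2*(z + 3)/(2*z - 3)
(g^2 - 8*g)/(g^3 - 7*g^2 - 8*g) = 1/(g + 1)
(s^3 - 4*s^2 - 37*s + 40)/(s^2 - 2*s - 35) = (s^2 - 9*s + 8)/(s - 7)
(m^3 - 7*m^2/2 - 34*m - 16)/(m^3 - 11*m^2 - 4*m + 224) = (m + 1/2)/(m - 7)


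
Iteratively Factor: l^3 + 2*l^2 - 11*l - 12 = (l + 4)*(l^2 - 2*l - 3) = (l - 3)*(l + 4)*(l + 1)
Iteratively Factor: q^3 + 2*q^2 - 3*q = (q)*(q^2 + 2*q - 3) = q*(q - 1)*(q + 3)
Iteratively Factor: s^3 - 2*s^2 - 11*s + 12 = (s - 4)*(s^2 + 2*s - 3) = (s - 4)*(s - 1)*(s + 3)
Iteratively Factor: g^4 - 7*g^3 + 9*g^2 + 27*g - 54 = (g - 3)*(g^3 - 4*g^2 - 3*g + 18) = (g - 3)^2*(g^2 - g - 6) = (g - 3)^2*(g + 2)*(g - 3)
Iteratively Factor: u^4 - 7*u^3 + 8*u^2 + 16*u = (u - 4)*(u^3 - 3*u^2 - 4*u) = u*(u - 4)*(u^2 - 3*u - 4) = u*(u - 4)^2*(u + 1)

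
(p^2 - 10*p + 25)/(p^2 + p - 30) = (p - 5)/(p + 6)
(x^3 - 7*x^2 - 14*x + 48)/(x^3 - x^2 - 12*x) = (x^2 - 10*x + 16)/(x*(x - 4))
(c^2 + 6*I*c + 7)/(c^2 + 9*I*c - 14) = (c - I)/(c + 2*I)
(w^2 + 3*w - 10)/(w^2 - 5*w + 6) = (w + 5)/(w - 3)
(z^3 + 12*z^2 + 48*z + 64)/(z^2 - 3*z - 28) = (z^2 + 8*z + 16)/(z - 7)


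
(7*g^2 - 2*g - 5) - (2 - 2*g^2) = 9*g^2 - 2*g - 7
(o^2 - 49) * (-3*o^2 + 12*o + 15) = -3*o^4 + 12*o^3 + 162*o^2 - 588*o - 735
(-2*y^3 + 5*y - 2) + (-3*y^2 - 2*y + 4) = -2*y^3 - 3*y^2 + 3*y + 2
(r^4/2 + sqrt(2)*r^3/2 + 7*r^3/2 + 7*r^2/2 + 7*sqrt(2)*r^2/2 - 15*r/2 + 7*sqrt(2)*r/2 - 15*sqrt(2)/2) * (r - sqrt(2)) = r^5/2 + 7*r^4/2 + 5*r^3/2 - 29*r^2/2 - 7*r + 15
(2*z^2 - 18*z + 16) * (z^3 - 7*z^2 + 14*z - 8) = 2*z^5 - 32*z^4 + 170*z^3 - 380*z^2 + 368*z - 128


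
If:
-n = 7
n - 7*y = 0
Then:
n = -7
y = -1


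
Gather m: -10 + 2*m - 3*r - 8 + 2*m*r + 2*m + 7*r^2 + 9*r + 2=m*(2*r + 4) + 7*r^2 + 6*r - 16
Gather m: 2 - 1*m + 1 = 3 - m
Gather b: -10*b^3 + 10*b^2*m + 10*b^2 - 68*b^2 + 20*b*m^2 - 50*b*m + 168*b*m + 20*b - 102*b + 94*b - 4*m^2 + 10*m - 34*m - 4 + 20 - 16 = -10*b^3 + b^2*(10*m - 58) + b*(20*m^2 + 118*m + 12) - 4*m^2 - 24*m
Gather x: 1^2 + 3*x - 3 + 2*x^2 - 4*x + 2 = 2*x^2 - x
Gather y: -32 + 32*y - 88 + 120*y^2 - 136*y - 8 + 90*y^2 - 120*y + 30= 210*y^2 - 224*y - 98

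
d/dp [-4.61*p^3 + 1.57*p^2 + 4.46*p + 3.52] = -13.83*p^2 + 3.14*p + 4.46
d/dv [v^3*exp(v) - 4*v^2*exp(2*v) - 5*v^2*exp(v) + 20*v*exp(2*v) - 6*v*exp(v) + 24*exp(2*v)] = (v^3 - 8*v^2*exp(v) - 2*v^2 + 32*v*exp(v) - 16*v + 68*exp(v) - 6)*exp(v)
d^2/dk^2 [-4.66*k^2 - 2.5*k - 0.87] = -9.32000000000000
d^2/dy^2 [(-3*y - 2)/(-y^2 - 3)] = 2*(4*y^2*(3*y + 2) - (9*y + 2)*(y^2 + 3))/(y^2 + 3)^3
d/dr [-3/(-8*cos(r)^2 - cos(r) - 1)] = 3*(16*cos(r) + 1)*sin(r)/(8*cos(r)^2 + cos(r) + 1)^2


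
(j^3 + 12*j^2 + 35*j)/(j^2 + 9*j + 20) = j*(j + 7)/(j + 4)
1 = 1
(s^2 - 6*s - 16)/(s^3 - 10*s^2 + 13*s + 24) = (s + 2)/(s^2 - 2*s - 3)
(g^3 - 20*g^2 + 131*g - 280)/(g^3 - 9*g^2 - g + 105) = (g - 8)/(g + 3)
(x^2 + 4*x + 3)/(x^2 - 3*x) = (x^2 + 4*x + 3)/(x*(x - 3))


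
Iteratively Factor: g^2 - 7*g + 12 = (g - 3)*(g - 4)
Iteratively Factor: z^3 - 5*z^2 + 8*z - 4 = (z - 1)*(z^2 - 4*z + 4) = (z - 2)*(z - 1)*(z - 2)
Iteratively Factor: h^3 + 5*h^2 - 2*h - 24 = (h + 4)*(h^2 + h - 6) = (h + 3)*(h + 4)*(h - 2)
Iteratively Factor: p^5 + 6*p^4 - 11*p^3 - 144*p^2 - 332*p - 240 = (p + 4)*(p^4 + 2*p^3 - 19*p^2 - 68*p - 60) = (p - 5)*(p + 4)*(p^3 + 7*p^2 + 16*p + 12) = (p - 5)*(p + 3)*(p + 4)*(p^2 + 4*p + 4) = (p - 5)*(p + 2)*(p + 3)*(p + 4)*(p + 2)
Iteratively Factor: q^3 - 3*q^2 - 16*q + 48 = (q - 4)*(q^2 + q - 12) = (q - 4)*(q + 4)*(q - 3)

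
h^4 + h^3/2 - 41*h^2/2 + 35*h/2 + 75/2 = (h - 3)*(h - 5/2)*(h + 1)*(h + 5)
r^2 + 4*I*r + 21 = (r - 3*I)*(r + 7*I)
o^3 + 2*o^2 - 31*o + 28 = (o - 4)*(o - 1)*(o + 7)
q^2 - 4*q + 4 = (q - 2)^2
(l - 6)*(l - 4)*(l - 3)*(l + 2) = l^4 - 11*l^3 + 28*l^2 + 36*l - 144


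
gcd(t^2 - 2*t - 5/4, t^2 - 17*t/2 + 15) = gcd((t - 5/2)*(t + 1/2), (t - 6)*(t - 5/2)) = t - 5/2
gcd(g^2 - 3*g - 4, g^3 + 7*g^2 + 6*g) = g + 1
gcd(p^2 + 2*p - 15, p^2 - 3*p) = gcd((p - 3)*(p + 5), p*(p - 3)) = p - 3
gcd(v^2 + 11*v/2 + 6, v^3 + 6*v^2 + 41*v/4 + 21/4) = v + 3/2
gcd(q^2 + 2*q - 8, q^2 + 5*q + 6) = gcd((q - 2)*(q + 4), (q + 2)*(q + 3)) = 1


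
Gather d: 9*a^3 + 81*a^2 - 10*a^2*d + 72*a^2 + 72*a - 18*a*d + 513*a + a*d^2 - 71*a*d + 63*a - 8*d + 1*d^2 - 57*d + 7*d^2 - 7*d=9*a^3 + 153*a^2 + 648*a + d^2*(a + 8) + d*(-10*a^2 - 89*a - 72)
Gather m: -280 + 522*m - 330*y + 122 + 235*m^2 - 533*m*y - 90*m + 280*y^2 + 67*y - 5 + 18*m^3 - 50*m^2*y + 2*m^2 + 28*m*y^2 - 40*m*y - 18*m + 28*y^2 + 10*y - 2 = 18*m^3 + m^2*(237 - 50*y) + m*(28*y^2 - 573*y + 414) + 308*y^2 - 253*y - 165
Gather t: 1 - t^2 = 1 - t^2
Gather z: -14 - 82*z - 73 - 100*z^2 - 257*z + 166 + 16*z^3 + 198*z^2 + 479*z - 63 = 16*z^3 + 98*z^2 + 140*z + 16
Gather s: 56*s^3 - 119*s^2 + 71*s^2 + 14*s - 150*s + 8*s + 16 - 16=56*s^3 - 48*s^2 - 128*s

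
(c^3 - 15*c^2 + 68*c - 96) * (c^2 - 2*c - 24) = c^5 - 17*c^4 + 74*c^3 + 128*c^2 - 1440*c + 2304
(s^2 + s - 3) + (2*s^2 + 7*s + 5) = 3*s^2 + 8*s + 2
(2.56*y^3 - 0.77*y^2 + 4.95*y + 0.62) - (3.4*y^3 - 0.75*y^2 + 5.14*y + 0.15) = -0.84*y^3 - 0.02*y^2 - 0.19*y + 0.47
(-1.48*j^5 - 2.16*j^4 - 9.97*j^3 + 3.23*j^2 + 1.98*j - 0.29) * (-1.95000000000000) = 2.886*j^5 + 4.212*j^4 + 19.4415*j^3 - 6.2985*j^2 - 3.861*j + 0.5655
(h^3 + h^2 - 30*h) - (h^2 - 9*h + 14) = h^3 - 21*h - 14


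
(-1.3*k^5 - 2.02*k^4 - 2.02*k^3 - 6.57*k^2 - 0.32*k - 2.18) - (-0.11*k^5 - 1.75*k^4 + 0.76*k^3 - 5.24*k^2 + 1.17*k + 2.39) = -1.19*k^5 - 0.27*k^4 - 2.78*k^3 - 1.33*k^2 - 1.49*k - 4.57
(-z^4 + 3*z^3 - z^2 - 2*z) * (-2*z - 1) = 2*z^5 - 5*z^4 - z^3 + 5*z^2 + 2*z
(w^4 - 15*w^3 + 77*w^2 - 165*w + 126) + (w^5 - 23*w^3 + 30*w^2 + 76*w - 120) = w^5 + w^4 - 38*w^3 + 107*w^2 - 89*w + 6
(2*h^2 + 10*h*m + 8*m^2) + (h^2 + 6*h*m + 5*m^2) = 3*h^2 + 16*h*m + 13*m^2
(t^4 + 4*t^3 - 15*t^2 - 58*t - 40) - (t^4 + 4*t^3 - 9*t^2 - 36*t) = -6*t^2 - 22*t - 40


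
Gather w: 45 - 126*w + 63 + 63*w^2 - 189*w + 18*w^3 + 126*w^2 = 18*w^3 + 189*w^2 - 315*w + 108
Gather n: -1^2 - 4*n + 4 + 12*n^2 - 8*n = 12*n^2 - 12*n + 3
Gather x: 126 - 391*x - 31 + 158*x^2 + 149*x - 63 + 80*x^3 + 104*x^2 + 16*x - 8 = 80*x^3 + 262*x^2 - 226*x + 24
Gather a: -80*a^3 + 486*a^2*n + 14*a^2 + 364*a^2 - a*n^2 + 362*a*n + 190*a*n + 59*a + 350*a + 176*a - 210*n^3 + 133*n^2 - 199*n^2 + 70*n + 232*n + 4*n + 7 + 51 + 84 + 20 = -80*a^3 + a^2*(486*n + 378) + a*(-n^2 + 552*n + 585) - 210*n^3 - 66*n^2 + 306*n + 162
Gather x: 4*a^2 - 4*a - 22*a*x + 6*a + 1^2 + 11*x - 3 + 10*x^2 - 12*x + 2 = 4*a^2 + 2*a + 10*x^2 + x*(-22*a - 1)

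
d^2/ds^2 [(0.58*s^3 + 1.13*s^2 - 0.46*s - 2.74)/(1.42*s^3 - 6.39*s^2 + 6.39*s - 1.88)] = (15.082672*s^6 - 37.1420879999999*s^5 - 84.195492*s^4 + 536.521298*s^3 - 958.44462*s^2 + 672.847644*s - 160.991972)/(2.863288*s^9 - 38.654388*s^8 + 212.599134*s^7 - 620.179107*s^6 + 1059.048567*s^5 - 1115.396865*s^4 + 736.559751*s^3 - 298.047492*s^2 + 67.754448*s - 6.644672)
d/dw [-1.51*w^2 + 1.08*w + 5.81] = 1.08 - 3.02*w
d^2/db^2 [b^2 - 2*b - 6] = 2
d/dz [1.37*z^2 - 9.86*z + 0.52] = 2.74*z - 9.86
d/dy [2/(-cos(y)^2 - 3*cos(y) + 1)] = -2*(2*cos(y) + 3)*sin(y)/(sin(y)^2 - 3*cos(y))^2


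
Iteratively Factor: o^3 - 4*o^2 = (o)*(o^2 - 4*o) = o^2*(o - 4)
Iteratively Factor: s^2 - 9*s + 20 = (s - 4)*(s - 5)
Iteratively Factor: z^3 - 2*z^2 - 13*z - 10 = (z + 1)*(z^2 - 3*z - 10) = (z - 5)*(z + 1)*(z + 2)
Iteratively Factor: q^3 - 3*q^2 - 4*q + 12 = (q - 3)*(q^2 - 4) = (q - 3)*(q - 2)*(q + 2)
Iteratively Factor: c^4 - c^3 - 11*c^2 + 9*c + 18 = (c - 3)*(c^3 + 2*c^2 - 5*c - 6) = (c - 3)*(c + 3)*(c^2 - c - 2) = (c - 3)*(c + 1)*(c + 3)*(c - 2)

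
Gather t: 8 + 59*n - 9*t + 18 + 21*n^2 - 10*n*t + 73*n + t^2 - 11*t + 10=21*n^2 + 132*n + t^2 + t*(-10*n - 20) + 36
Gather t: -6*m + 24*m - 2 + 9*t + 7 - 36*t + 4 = 18*m - 27*t + 9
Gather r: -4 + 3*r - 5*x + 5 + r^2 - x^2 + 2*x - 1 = r^2 + 3*r - x^2 - 3*x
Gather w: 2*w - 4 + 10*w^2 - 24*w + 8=10*w^2 - 22*w + 4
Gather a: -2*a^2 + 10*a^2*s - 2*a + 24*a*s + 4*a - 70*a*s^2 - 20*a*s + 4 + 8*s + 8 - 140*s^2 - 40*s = a^2*(10*s - 2) + a*(-70*s^2 + 4*s + 2) - 140*s^2 - 32*s + 12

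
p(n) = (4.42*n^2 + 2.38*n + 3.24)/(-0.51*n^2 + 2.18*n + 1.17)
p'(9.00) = 2.37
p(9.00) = -18.65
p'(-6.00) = 0.33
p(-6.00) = -4.89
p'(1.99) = 5.41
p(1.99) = 7.30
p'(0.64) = 1.60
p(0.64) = 2.79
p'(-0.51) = -1518.50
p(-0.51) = -42.66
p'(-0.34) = -56.03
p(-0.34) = 7.95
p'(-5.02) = 0.39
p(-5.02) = -4.54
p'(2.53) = 8.52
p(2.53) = 10.98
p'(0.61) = 1.51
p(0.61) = 2.74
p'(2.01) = 5.50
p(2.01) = 7.41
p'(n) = (1.02*n - 2.18)*(4.42*n^2 + 2.38*n + 3.24)/(-0.51*n^2 + 2.18*n + 1.17)^2 + (8.84*n + 2.38)/(-0.51*n^2 + 2.18*n + 1.17) = (10.8494*n^2 + 13.6476*n - 4.2786)/(0.2601*n^4 - 2.2236*n^3 + 3.559*n^2 + 5.1012*n + 1.3689)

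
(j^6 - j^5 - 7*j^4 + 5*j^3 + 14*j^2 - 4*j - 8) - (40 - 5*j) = j^6 - j^5 - 7*j^4 + 5*j^3 + 14*j^2 + j - 48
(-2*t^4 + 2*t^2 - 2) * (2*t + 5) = -4*t^5 - 10*t^4 + 4*t^3 + 10*t^2 - 4*t - 10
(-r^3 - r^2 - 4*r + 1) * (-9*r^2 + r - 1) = 9*r^5 + 8*r^4 + 36*r^3 - 12*r^2 + 5*r - 1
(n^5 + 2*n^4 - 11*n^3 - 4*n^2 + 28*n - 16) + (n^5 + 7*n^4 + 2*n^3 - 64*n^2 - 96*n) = 2*n^5 + 9*n^4 - 9*n^3 - 68*n^2 - 68*n - 16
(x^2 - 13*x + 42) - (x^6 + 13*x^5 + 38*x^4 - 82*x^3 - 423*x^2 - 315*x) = -x^6 - 13*x^5 - 38*x^4 + 82*x^3 + 424*x^2 + 302*x + 42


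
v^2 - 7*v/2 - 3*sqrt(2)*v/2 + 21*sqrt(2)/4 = (v - 7/2)*(v - 3*sqrt(2)/2)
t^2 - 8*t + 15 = (t - 5)*(t - 3)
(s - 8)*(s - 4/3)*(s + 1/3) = s^3 - 9*s^2 + 68*s/9 + 32/9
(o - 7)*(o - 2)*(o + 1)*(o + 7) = o^4 - o^3 - 51*o^2 + 49*o + 98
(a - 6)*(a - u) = a^2 - a*u - 6*a + 6*u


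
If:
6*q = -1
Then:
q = -1/6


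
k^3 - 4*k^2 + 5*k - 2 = (k - 2)*(k - 1)^2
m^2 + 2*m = m*(m + 2)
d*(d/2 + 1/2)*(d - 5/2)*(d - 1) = d^4/2 - 5*d^3/4 - d^2/2 + 5*d/4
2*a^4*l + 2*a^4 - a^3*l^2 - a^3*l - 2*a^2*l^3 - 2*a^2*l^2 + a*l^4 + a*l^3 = (-2*a + l)*(-a + l)*(a + l)*(a*l + a)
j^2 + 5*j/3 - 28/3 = (j - 7/3)*(j + 4)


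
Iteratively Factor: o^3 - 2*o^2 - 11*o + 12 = (o - 4)*(o^2 + 2*o - 3) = (o - 4)*(o + 3)*(o - 1)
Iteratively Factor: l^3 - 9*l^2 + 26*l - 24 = (l - 2)*(l^2 - 7*l + 12) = (l - 3)*(l - 2)*(l - 4)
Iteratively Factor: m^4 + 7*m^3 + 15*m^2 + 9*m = (m + 3)*(m^3 + 4*m^2 + 3*m) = m*(m + 3)*(m^2 + 4*m + 3) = m*(m + 3)^2*(m + 1)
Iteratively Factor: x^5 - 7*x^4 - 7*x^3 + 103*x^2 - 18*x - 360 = (x - 5)*(x^4 - 2*x^3 - 17*x^2 + 18*x + 72) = (x - 5)*(x + 2)*(x^3 - 4*x^2 - 9*x + 36) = (x - 5)*(x + 2)*(x + 3)*(x^2 - 7*x + 12) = (x - 5)*(x - 4)*(x + 2)*(x + 3)*(x - 3)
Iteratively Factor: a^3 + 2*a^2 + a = (a + 1)*(a^2 + a) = (a + 1)^2*(a)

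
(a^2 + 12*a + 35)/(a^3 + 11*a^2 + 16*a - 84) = (a + 5)/(a^2 + 4*a - 12)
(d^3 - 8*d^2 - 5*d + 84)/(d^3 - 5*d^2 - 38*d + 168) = (d + 3)/(d + 6)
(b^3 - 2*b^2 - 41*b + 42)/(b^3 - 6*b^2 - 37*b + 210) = (b - 1)/(b - 5)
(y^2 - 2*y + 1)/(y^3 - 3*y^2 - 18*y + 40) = (y^2 - 2*y + 1)/(y^3 - 3*y^2 - 18*y + 40)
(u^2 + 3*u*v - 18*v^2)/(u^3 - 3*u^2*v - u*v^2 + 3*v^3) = (u + 6*v)/(u^2 - v^2)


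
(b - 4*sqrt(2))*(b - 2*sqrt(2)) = b^2 - 6*sqrt(2)*b + 16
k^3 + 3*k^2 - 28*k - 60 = (k - 5)*(k + 2)*(k + 6)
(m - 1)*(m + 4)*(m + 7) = m^3 + 10*m^2 + 17*m - 28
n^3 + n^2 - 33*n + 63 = (n - 3)^2*(n + 7)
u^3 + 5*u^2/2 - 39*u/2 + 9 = (u - 3)*(u - 1/2)*(u + 6)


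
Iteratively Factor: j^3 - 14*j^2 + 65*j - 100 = (j - 5)*(j^2 - 9*j + 20) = (j - 5)^2*(j - 4)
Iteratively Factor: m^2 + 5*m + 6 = (m + 2)*(m + 3)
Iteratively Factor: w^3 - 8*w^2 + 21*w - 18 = (w - 3)*(w^2 - 5*w + 6) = (w - 3)^2*(w - 2)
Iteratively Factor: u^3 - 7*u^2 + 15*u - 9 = (u - 3)*(u^2 - 4*u + 3) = (u - 3)*(u - 1)*(u - 3)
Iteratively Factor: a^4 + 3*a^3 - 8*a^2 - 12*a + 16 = (a - 1)*(a^3 + 4*a^2 - 4*a - 16) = (a - 1)*(a + 4)*(a^2 - 4) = (a - 2)*(a - 1)*(a + 4)*(a + 2)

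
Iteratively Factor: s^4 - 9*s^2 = (s)*(s^3 - 9*s) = s^2*(s^2 - 9) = s^2*(s - 3)*(s + 3)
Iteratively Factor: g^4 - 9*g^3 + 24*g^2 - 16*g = (g - 1)*(g^3 - 8*g^2 + 16*g) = g*(g - 1)*(g^2 - 8*g + 16) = g*(g - 4)*(g - 1)*(g - 4)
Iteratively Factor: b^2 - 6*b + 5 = (b - 1)*(b - 5)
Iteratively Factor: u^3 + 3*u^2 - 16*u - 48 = (u - 4)*(u^2 + 7*u + 12) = (u - 4)*(u + 4)*(u + 3)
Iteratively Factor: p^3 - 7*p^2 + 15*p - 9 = (p - 1)*(p^2 - 6*p + 9) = (p - 3)*(p - 1)*(p - 3)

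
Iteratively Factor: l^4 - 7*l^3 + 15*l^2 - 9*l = (l - 1)*(l^3 - 6*l^2 + 9*l) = (l - 3)*(l - 1)*(l^2 - 3*l) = l*(l - 3)*(l - 1)*(l - 3)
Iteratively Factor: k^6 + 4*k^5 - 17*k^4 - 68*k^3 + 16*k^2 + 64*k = (k)*(k^5 + 4*k^4 - 17*k^3 - 68*k^2 + 16*k + 64) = k*(k - 1)*(k^4 + 5*k^3 - 12*k^2 - 80*k - 64) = k*(k - 1)*(k + 1)*(k^3 + 4*k^2 - 16*k - 64) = k*(k - 4)*(k - 1)*(k + 1)*(k^2 + 8*k + 16) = k*(k - 4)*(k - 1)*(k + 1)*(k + 4)*(k + 4)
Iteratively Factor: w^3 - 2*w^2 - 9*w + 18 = (w + 3)*(w^2 - 5*w + 6) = (w - 3)*(w + 3)*(w - 2)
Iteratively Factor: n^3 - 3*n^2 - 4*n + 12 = (n + 2)*(n^2 - 5*n + 6) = (n - 2)*(n + 2)*(n - 3)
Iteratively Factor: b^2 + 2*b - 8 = (b + 4)*(b - 2)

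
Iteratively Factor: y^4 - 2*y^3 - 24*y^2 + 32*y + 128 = (y - 4)*(y^3 + 2*y^2 - 16*y - 32) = (y - 4)*(y + 2)*(y^2 - 16) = (y - 4)*(y + 2)*(y + 4)*(y - 4)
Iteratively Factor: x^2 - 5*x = (x - 5)*(x)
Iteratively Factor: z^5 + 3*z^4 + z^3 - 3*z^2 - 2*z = (z + 1)*(z^4 + 2*z^3 - z^2 - 2*z) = (z + 1)*(z + 2)*(z^3 - z) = (z + 1)^2*(z + 2)*(z^2 - z) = z*(z + 1)^2*(z + 2)*(z - 1)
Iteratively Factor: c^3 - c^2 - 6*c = (c + 2)*(c^2 - 3*c) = (c - 3)*(c + 2)*(c)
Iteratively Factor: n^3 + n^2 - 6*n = (n)*(n^2 + n - 6) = n*(n + 3)*(n - 2)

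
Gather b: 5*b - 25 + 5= 5*b - 20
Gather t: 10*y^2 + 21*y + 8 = 10*y^2 + 21*y + 8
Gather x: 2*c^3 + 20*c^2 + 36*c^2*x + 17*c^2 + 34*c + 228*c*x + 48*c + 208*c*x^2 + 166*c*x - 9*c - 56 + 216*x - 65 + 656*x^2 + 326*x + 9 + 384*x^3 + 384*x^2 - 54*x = 2*c^3 + 37*c^2 + 73*c + 384*x^3 + x^2*(208*c + 1040) + x*(36*c^2 + 394*c + 488) - 112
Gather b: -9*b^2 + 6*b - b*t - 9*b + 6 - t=-9*b^2 + b*(-t - 3) - t + 6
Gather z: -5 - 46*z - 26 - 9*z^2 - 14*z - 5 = -9*z^2 - 60*z - 36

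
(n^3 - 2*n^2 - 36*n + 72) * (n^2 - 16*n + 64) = n^5 - 18*n^4 + 60*n^3 + 520*n^2 - 3456*n + 4608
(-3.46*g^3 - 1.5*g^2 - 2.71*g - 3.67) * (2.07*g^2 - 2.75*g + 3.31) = -7.1622*g^5 + 6.41*g^4 - 12.9373*g^3 - 5.1094*g^2 + 1.1224*g - 12.1477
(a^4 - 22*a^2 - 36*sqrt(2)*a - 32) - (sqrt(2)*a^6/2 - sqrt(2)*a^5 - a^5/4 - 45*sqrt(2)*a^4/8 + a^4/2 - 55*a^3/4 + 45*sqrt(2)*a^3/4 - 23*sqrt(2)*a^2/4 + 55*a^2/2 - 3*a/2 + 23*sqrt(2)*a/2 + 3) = -sqrt(2)*a^6/2 + a^5/4 + sqrt(2)*a^5 + a^4/2 + 45*sqrt(2)*a^4/8 - 45*sqrt(2)*a^3/4 + 55*a^3/4 - 99*a^2/2 + 23*sqrt(2)*a^2/4 - 95*sqrt(2)*a/2 + 3*a/2 - 35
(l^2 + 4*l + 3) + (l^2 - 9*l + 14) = 2*l^2 - 5*l + 17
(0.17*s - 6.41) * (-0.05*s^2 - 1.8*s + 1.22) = -0.0085*s^3 + 0.0145*s^2 + 11.7454*s - 7.8202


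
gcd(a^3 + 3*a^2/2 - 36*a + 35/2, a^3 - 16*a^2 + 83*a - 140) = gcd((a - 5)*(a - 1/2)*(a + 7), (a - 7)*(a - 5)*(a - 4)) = a - 5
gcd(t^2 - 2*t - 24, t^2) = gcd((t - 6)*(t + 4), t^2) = 1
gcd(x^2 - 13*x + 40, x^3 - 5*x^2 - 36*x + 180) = x - 5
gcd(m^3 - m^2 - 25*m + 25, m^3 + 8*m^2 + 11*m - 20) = m^2 + 4*m - 5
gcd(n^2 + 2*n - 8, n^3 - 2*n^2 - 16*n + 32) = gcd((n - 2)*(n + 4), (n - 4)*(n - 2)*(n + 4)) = n^2 + 2*n - 8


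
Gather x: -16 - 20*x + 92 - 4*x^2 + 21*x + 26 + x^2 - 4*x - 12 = -3*x^2 - 3*x + 90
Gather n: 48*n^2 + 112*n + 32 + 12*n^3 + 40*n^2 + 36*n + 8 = 12*n^3 + 88*n^2 + 148*n + 40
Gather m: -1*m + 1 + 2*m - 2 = m - 1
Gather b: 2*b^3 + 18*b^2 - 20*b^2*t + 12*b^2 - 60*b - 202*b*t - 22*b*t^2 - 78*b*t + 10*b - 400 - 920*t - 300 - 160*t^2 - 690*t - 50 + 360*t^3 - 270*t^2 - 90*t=2*b^3 + b^2*(30 - 20*t) + b*(-22*t^2 - 280*t - 50) + 360*t^3 - 430*t^2 - 1700*t - 750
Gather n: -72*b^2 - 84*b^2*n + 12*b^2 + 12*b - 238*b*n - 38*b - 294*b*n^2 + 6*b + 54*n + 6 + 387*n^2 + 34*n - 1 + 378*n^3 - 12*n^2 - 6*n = -60*b^2 - 20*b + 378*n^3 + n^2*(375 - 294*b) + n*(-84*b^2 - 238*b + 82) + 5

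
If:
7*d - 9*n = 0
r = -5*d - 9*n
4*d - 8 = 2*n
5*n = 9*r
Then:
No Solution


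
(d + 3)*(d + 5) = d^2 + 8*d + 15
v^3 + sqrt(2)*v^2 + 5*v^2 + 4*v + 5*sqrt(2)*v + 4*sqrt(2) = (v + 1)*(v + 4)*(v + sqrt(2))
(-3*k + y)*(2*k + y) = -6*k^2 - k*y + y^2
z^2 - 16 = (z - 4)*(z + 4)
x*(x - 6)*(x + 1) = x^3 - 5*x^2 - 6*x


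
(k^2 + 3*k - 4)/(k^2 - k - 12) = (-k^2 - 3*k + 4)/(-k^2 + k + 12)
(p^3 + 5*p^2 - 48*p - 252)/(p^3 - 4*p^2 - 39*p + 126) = (p + 6)/(p - 3)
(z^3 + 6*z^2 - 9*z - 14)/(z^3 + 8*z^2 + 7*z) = (z - 2)/z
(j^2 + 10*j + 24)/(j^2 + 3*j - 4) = (j + 6)/(j - 1)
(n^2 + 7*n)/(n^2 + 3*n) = (n + 7)/(n + 3)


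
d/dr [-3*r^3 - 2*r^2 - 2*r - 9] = -9*r^2 - 4*r - 2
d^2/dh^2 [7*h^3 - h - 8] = 42*h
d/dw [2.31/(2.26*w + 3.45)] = -5.2206/(2.26*w + 3.45)^2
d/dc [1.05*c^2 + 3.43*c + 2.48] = 2.1*c + 3.43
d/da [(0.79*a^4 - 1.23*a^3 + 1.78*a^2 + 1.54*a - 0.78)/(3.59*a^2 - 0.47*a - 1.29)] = (5.6722*a^5 - 5.5296*a^4 - 2.9202*a^3 - 1.6051*a^2 + 1.008*a - 2.3532)/(12.8881*a^4 - 3.3746*a^3 - 9.0413*a^2 + 1.2126*a + 1.6641)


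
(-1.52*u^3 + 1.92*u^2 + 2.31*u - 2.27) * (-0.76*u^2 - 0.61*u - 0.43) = 1.1552*u^5 - 0.532*u^4 - 2.2732*u^3 - 0.5095*u^2 + 0.3914*u + 0.9761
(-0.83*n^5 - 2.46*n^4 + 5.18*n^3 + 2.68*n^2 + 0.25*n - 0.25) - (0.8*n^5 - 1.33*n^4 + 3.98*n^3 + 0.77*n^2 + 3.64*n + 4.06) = -1.63*n^5 - 1.13*n^4 + 1.2*n^3 + 1.91*n^2 - 3.39*n - 4.31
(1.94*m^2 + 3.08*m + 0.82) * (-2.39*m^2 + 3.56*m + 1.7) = -4.6366*m^4 - 0.454800000000001*m^3 + 12.303*m^2 + 8.1552*m + 1.394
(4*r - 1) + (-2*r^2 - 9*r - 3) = -2*r^2 - 5*r - 4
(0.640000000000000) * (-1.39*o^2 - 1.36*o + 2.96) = -0.8896*o^2 - 0.8704*o + 1.8944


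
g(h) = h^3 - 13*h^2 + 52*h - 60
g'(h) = 3*h^2 - 26*h + 52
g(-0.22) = -72.08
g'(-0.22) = 57.87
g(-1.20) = -142.85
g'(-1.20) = 87.52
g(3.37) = 5.87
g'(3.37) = -1.55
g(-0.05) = -62.63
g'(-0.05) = 53.31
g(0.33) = -44.22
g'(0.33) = 43.75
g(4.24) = 3.00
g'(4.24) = -4.31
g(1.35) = -11.03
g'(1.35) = 22.37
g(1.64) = -5.27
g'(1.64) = 17.43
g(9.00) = 84.00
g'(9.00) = 61.00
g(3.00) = 6.00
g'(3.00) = 1.00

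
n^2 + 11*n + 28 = (n + 4)*(n + 7)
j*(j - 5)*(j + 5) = j^3 - 25*j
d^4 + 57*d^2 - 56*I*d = d*(d - 7*I)*(d - I)*(d + 8*I)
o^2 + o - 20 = (o - 4)*(o + 5)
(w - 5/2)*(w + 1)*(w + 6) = w^3 + 9*w^2/2 - 23*w/2 - 15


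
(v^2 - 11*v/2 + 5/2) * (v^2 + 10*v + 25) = v^4 + 9*v^3/2 - 55*v^2/2 - 225*v/2 + 125/2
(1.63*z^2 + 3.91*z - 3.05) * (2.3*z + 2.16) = 3.749*z^3 + 12.5138*z^2 + 1.4306*z - 6.588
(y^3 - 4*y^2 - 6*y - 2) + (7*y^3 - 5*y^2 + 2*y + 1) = 8*y^3 - 9*y^2 - 4*y - 1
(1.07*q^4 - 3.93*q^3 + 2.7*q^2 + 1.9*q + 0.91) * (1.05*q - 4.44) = 1.1235*q^5 - 8.8773*q^4 + 20.2842*q^3 - 9.993*q^2 - 7.4805*q - 4.0404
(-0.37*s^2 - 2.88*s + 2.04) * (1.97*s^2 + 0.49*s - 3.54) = -0.7289*s^4 - 5.8549*s^3 + 3.9174*s^2 + 11.1948*s - 7.2216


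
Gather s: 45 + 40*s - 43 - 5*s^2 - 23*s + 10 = -5*s^2 + 17*s + 12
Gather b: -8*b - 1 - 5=-8*b - 6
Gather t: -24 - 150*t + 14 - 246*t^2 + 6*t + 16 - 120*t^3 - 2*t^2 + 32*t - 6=-120*t^3 - 248*t^2 - 112*t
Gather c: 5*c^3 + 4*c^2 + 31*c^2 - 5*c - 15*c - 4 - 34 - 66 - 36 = 5*c^3 + 35*c^2 - 20*c - 140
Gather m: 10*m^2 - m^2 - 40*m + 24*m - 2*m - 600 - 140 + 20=9*m^2 - 18*m - 720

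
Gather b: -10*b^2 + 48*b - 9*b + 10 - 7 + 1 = -10*b^2 + 39*b + 4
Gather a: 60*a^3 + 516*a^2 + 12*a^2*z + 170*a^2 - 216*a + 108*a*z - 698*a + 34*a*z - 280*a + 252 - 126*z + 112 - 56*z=60*a^3 + a^2*(12*z + 686) + a*(142*z - 1194) - 182*z + 364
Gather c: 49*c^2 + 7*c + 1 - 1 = 49*c^2 + 7*c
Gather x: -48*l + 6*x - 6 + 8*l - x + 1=-40*l + 5*x - 5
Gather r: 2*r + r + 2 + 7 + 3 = 3*r + 12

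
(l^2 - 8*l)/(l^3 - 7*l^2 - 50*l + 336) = l/(l^2 + l - 42)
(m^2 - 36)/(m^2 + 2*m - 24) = (m - 6)/(m - 4)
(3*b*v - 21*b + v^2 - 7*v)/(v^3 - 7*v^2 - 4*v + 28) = (3*b + v)/(v^2 - 4)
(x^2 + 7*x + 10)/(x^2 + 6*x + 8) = (x + 5)/(x + 4)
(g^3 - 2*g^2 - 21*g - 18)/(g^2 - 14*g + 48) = (g^2 + 4*g + 3)/(g - 8)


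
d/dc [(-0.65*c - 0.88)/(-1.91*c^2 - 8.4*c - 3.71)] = (1.2415*c^2 + 5.46*c - (0.65*c + 0.88)*(3.82*c + 8.4) + 2.4115)/(1.91*c^2 + 8.4*c + 3.71)^2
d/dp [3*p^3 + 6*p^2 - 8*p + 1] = 9*p^2 + 12*p - 8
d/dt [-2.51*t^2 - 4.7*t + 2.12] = -5.02*t - 4.7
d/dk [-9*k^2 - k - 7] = -18*k - 1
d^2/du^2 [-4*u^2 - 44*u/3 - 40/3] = -8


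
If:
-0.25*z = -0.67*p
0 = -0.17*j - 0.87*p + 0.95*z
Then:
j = 3.67866549604917*z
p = 0.373134328358209*z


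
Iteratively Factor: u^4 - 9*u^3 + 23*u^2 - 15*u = (u)*(u^3 - 9*u^2 + 23*u - 15) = u*(u - 3)*(u^2 - 6*u + 5) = u*(u - 5)*(u - 3)*(u - 1)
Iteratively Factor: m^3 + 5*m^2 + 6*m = (m + 2)*(m^2 + 3*m) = (m + 2)*(m + 3)*(m)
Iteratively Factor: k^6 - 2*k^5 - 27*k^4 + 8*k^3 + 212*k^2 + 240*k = (k - 5)*(k^5 + 3*k^4 - 12*k^3 - 52*k^2 - 48*k) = k*(k - 5)*(k^4 + 3*k^3 - 12*k^2 - 52*k - 48) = k*(k - 5)*(k + 2)*(k^3 + k^2 - 14*k - 24) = k*(k - 5)*(k + 2)^2*(k^2 - k - 12) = k*(k - 5)*(k - 4)*(k + 2)^2*(k + 3)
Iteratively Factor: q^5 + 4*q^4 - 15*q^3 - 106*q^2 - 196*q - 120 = (q + 2)*(q^4 + 2*q^3 - 19*q^2 - 68*q - 60) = (q + 2)*(q + 3)*(q^3 - q^2 - 16*q - 20) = (q + 2)^2*(q + 3)*(q^2 - 3*q - 10) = (q - 5)*(q + 2)^2*(q + 3)*(q + 2)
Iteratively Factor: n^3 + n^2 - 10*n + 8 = (n - 2)*(n^2 + 3*n - 4) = (n - 2)*(n + 4)*(n - 1)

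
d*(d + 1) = d^2 + d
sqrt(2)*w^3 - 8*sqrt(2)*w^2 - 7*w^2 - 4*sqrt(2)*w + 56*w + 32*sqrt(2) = (w - 8)*(w - 4*sqrt(2))*(sqrt(2)*w + 1)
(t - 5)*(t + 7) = t^2 + 2*t - 35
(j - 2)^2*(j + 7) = j^3 + 3*j^2 - 24*j + 28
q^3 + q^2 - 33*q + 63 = (q - 3)^2*(q + 7)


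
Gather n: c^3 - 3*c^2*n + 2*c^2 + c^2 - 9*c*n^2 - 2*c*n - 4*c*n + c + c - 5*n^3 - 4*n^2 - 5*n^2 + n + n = c^3 + 3*c^2 + 2*c - 5*n^3 + n^2*(-9*c - 9) + n*(-3*c^2 - 6*c + 2)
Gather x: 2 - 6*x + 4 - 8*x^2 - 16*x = -8*x^2 - 22*x + 6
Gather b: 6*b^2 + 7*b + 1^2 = 6*b^2 + 7*b + 1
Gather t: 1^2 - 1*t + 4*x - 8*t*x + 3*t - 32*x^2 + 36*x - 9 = t*(2 - 8*x) - 32*x^2 + 40*x - 8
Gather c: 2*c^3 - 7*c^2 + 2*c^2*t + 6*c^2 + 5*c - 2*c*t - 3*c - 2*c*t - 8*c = 2*c^3 + c^2*(2*t - 1) + c*(-4*t - 6)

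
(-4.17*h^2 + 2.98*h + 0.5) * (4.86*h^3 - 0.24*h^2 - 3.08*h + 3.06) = -20.2662*h^5 + 15.4836*h^4 + 14.5584*h^3 - 22.0586*h^2 + 7.5788*h + 1.53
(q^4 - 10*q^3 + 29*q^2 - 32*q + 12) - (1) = q^4 - 10*q^3 + 29*q^2 - 32*q + 11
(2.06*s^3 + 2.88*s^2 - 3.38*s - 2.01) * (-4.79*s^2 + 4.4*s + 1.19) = -9.8674*s^5 - 4.7312*s^4 + 31.3136*s^3 - 1.8169*s^2 - 12.8662*s - 2.3919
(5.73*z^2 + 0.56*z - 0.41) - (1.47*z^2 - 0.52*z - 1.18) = 4.26*z^2 + 1.08*z + 0.77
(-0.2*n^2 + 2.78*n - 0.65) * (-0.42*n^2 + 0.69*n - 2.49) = 0.084*n^4 - 1.3056*n^3 + 2.6892*n^2 - 7.3707*n + 1.6185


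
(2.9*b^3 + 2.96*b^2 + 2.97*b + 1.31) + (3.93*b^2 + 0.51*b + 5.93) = 2.9*b^3 + 6.89*b^2 + 3.48*b + 7.24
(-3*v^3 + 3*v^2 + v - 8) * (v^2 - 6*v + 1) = -3*v^5 + 21*v^4 - 20*v^3 - 11*v^2 + 49*v - 8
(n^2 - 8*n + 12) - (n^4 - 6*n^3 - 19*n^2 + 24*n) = -n^4 + 6*n^3 + 20*n^2 - 32*n + 12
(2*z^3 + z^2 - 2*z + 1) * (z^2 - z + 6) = 2*z^5 - z^4 + 9*z^3 + 9*z^2 - 13*z + 6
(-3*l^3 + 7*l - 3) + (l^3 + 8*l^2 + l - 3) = -2*l^3 + 8*l^2 + 8*l - 6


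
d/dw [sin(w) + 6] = cos(w)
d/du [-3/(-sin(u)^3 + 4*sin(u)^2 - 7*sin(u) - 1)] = 3*(-3*sin(u)^2 + 8*sin(u) - 7)*cos(u)/(sin(u)^3 - 4*sin(u)^2 + 7*sin(u) + 1)^2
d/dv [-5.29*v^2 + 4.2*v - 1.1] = 4.2 - 10.58*v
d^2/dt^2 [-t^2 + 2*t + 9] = -2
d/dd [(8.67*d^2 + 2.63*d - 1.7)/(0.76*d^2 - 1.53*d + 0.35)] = (-15.2639*d^2 + 8.653*d - 1.6805)/(0.5776*d^4 - 2.3256*d^3 + 2.8729*d^2 - 1.071*d + 0.1225)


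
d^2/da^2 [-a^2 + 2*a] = -2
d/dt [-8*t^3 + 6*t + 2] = 6 - 24*t^2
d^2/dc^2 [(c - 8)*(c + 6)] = 2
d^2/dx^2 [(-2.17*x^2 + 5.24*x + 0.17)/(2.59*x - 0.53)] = (15.447544 - 1.4210854715202e-14*x)/(17.373979*x^3 - 10.665879*x^2 + 2.182593*x - 0.148877)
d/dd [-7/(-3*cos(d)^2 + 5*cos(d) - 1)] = 7*(6*cos(d) - 5)*sin(d)/(3*cos(d)^2 - 5*cos(d) + 1)^2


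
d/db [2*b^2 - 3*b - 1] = 4*b - 3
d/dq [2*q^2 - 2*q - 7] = 4*q - 2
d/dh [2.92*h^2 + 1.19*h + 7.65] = 5.84*h + 1.19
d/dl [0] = 0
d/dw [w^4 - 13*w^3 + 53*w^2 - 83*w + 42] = 4*w^3 - 39*w^2 + 106*w - 83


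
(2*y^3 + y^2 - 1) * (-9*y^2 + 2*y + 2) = -18*y^5 - 5*y^4 + 6*y^3 + 11*y^2 - 2*y - 2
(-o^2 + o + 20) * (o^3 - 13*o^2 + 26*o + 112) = -o^5 + 14*o^4 - 19*o^3 - 346*o^2 + 632*o + 2240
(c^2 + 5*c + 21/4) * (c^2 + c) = c^4 + 6*c^3 + 41*c^2/4 + 21*c/4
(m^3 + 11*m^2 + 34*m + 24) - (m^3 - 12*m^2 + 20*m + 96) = 23*m^2 + 14*m - 72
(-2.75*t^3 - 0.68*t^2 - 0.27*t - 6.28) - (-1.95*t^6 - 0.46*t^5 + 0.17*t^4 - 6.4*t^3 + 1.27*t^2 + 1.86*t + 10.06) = 1.95*t^6 + 0.46*t^5 - 0.17*t^4 + 3.65*t^3 - 1.95*t^2 - 2.13*t - 16.34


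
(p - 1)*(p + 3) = p^2 + 2*p - 3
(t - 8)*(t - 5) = t^2 - 13*t + 40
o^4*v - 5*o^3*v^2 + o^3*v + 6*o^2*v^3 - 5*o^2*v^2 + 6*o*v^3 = o*(o - 3*v)*(o - 2*v)*(o*v + v)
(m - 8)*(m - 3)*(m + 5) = m^3 - 6*m^2 - 31*m + 120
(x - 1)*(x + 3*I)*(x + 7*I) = x^3 - x^2 + 10*I*x^2 - 21*x - 10*I*x + 21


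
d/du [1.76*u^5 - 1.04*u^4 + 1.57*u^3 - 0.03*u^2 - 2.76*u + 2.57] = 8.8*u^4 - 4.16*u^3 + 4.71*u^2 - 0.06*u - 2.76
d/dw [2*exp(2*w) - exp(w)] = (4*exp(w) - 1)*exp(w)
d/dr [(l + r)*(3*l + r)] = 4*l + 2*r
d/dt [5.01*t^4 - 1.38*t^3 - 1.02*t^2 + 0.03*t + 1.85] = 20.04*t^3 - 4.14*t^2 - 2.04*t + 0.03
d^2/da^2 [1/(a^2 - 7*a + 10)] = 2*(-a^2 + 7*a + (2*a - 7)^2 - 10)/(a^2 - 7*a + 10)^3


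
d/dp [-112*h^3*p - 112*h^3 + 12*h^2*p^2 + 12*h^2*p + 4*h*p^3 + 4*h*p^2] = 4*h*(-28*h^2 + 6*h*p + 3*h + 3*p^2 + 2*p)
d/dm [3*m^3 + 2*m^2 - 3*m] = 9*m^2 + 4*m - 3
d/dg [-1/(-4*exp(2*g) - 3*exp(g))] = (-8*exp(g) - 3)*exp(-g)/(4*exp(g) + 3)^2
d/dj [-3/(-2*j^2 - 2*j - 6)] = 3*(-2*j - 1)/(2*(j^2 + j + 3)^2)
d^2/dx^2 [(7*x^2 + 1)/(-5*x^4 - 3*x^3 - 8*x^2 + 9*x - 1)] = 2*(-525*x^8 - 315*x^7 - 33*x^6 - 2115*x^5 - 561*x^4 - 459*x^3 + 87*x^2 + 225*x - 80)/(125*x^12 + 225*x^11 + 735*x^10 + 72*x^9 + 441*x^8 - 1737*x^7 + 698*x^6 - 1125*x^5 + 1989*x^4 - 1152*x^3 + 267*x^2 - 27*x + 1)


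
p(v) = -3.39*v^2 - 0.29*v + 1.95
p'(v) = -6.78*v - 0.29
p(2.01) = -12.33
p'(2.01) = -13.92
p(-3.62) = -41.42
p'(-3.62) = 24.25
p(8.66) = -254.80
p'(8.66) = -59.00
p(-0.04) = 1.96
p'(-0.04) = -0.02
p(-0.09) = 1.95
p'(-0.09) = 0.32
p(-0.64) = 0.75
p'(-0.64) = 4.05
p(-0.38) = 1.57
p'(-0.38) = 2.29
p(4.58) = -70.49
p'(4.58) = -31.34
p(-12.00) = -482.73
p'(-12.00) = 81.07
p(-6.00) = -118.35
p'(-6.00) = 40.39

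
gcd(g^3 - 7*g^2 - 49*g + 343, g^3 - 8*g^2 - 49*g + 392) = g^2 - 49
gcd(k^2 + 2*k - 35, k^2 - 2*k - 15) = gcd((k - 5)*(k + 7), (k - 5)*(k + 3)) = k - 5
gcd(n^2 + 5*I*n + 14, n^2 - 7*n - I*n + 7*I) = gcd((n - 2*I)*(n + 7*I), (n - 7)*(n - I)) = 1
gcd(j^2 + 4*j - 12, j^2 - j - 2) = j - 2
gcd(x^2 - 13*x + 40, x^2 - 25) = x - 5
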